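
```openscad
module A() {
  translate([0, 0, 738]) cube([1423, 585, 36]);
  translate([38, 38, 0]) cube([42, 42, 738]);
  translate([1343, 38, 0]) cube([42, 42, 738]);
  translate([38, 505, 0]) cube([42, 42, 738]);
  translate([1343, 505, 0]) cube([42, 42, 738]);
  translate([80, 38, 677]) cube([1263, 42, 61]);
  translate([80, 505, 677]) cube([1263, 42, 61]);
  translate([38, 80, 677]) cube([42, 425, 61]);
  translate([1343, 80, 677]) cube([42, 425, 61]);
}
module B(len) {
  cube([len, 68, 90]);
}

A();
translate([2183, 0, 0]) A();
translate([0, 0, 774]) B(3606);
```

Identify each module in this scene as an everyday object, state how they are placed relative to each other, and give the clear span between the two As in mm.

Second table starts at x = 2183; first ends at x = 1423; clear span = 2183 − 1423 = 760 mm.

A is a table. B is a beam. A beam spans the tops of two tables. The clear span between the two tables is 760 mm.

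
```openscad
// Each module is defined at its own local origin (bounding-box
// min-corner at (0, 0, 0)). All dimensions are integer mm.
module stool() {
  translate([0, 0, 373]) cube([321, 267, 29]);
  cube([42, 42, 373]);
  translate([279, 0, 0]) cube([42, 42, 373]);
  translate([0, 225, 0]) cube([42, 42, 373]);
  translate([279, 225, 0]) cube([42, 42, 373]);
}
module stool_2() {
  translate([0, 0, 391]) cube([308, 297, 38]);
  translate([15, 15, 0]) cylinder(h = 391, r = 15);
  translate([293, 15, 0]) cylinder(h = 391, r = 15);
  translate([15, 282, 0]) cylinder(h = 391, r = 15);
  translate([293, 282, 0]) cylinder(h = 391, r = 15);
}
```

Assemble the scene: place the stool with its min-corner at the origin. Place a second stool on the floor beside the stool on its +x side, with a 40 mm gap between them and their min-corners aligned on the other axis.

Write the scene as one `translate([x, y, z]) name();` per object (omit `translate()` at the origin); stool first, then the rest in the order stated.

stool();
translate([361, 0, 0]) stool_2();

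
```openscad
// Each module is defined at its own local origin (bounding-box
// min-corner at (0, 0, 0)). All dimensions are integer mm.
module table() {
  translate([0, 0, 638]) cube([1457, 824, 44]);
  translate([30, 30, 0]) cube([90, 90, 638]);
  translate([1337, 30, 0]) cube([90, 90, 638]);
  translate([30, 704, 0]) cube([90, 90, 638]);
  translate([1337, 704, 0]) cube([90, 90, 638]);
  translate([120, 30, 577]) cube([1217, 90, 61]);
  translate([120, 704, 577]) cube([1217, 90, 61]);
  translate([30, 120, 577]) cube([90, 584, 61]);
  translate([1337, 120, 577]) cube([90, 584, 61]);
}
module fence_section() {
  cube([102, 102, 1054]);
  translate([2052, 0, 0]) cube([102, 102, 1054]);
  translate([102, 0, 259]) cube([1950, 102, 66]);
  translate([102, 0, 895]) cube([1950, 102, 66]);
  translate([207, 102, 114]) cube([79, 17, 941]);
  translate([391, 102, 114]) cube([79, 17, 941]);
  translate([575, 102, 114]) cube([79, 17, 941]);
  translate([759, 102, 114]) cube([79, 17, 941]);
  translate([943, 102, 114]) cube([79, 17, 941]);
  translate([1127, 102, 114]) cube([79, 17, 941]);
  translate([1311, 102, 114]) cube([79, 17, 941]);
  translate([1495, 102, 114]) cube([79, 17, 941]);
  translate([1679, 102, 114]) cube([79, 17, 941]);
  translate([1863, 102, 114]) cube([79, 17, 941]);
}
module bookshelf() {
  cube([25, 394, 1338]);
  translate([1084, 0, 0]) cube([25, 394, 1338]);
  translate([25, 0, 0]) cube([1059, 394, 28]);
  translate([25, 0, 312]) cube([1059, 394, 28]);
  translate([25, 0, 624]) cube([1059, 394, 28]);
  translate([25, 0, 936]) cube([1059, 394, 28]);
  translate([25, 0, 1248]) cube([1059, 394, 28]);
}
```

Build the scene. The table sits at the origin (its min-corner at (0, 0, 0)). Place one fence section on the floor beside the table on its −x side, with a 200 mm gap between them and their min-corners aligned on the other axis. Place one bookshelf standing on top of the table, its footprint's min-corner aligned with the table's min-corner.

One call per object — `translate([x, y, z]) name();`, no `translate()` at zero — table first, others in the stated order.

table();
translate([-2354, 0, 0]) fence_section();
translate([0, 0, 682]) bookshelf();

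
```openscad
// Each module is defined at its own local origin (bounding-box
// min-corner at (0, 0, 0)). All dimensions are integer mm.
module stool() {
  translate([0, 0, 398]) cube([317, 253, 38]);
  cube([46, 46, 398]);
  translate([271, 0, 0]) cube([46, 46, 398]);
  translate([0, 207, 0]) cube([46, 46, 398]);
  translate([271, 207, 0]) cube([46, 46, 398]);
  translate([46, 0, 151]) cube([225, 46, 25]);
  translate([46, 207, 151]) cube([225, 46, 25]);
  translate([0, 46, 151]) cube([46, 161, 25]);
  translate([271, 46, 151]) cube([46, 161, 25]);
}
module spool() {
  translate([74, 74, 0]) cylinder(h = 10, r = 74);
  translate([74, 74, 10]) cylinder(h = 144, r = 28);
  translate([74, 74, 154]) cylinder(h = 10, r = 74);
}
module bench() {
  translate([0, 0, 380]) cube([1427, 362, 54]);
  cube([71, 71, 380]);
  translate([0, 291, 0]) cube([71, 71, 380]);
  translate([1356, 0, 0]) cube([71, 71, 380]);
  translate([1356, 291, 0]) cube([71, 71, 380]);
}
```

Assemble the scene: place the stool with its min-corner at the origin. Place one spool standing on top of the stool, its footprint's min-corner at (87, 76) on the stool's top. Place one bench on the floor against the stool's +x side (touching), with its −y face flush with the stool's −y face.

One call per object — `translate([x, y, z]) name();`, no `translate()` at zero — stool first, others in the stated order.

stool();
translate([87, 76, 436]) spool();
translate([317, 0, 0]) bench();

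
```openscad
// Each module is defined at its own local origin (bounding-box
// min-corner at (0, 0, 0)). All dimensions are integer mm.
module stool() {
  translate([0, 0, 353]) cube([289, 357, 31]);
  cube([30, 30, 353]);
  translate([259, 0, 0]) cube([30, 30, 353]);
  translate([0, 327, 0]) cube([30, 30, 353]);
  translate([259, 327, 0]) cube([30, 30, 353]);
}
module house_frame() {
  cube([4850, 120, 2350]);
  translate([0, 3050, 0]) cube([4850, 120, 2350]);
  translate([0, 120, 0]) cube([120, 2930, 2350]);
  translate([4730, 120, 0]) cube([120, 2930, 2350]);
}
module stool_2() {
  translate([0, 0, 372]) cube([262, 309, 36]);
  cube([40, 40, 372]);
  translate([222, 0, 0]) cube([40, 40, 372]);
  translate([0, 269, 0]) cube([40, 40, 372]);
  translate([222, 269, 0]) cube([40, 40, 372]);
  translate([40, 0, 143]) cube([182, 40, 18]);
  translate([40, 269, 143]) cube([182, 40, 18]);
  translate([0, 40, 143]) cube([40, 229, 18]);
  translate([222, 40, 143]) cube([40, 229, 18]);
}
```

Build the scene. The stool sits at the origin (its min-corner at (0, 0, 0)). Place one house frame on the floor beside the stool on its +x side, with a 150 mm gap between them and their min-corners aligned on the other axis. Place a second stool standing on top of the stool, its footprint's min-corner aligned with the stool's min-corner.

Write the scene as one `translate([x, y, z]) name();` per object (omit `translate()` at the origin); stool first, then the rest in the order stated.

stool();
translate([439, 0, 0]) house_frame();
translate([0, 0, 384]) stool_2();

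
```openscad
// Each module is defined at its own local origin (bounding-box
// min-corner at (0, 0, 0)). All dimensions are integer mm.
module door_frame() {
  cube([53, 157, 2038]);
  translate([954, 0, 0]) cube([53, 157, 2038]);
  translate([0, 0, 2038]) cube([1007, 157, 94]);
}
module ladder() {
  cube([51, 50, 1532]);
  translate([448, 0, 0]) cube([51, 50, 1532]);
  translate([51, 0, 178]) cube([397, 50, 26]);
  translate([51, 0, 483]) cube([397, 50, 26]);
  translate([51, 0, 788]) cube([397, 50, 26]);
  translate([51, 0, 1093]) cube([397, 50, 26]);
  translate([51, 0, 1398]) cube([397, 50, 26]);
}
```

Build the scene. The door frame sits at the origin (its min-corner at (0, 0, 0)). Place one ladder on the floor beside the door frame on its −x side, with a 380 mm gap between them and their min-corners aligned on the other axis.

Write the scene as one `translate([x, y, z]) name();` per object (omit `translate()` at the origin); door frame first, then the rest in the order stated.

door_frame();
translate([-879, 0, 0]) ladder();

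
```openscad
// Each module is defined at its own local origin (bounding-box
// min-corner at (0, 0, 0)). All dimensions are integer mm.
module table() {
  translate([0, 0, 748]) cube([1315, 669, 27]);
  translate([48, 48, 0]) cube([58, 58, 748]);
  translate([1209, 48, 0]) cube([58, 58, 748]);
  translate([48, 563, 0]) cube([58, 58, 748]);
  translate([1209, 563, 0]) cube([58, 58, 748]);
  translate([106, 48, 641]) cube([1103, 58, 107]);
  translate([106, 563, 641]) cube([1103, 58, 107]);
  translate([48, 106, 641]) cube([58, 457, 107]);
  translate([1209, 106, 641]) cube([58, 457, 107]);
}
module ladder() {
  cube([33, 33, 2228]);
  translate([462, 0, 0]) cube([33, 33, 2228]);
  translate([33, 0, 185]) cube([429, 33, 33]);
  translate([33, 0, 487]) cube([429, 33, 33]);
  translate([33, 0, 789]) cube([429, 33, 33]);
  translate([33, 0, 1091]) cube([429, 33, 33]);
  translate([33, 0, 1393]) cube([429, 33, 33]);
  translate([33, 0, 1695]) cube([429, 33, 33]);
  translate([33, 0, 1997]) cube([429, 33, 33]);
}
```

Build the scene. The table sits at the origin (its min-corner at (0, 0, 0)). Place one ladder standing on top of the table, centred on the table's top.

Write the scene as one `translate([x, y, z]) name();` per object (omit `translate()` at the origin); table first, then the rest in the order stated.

table();
translate([410, 318, 775]) ladder();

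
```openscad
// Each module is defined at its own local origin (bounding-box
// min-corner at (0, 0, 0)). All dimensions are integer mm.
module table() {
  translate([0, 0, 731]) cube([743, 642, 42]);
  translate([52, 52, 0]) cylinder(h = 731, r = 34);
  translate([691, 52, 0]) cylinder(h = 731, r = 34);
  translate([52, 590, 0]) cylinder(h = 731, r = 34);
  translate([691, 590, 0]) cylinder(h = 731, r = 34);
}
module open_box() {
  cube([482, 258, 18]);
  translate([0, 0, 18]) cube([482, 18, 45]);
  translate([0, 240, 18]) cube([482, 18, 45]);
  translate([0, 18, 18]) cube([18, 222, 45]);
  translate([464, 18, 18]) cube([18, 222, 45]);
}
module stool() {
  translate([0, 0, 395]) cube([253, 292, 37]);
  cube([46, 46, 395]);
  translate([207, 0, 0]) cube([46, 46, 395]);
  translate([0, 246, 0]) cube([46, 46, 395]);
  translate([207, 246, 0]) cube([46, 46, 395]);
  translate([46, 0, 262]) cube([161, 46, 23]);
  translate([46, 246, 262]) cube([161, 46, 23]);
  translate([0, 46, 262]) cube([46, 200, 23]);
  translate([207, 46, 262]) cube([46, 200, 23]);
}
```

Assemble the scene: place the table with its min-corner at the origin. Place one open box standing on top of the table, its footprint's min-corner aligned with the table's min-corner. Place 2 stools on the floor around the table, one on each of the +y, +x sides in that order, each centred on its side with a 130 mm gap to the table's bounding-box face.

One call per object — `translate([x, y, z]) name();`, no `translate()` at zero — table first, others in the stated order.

table();
translate([0, 0, 773]) open_box();
translate([245, 772, 0]) stool();
translate([873, 175, 0]) stool();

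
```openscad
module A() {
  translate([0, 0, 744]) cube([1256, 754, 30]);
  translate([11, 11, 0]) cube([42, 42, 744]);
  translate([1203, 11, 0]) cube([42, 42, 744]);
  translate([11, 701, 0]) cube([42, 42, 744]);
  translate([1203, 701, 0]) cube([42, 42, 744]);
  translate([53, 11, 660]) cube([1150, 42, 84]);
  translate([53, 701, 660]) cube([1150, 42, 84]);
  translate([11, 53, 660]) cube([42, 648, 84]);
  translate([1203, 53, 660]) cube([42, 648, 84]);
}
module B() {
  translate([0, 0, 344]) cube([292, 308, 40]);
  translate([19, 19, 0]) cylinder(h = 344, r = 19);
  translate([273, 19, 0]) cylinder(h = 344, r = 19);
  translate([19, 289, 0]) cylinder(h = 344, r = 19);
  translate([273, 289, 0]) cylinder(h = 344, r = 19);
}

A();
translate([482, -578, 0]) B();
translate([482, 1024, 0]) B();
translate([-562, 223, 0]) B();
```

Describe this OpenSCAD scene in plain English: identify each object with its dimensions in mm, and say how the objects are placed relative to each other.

A is a table: top 1256 mm (x) × 754 mm (y), 30 mm thick, upper face at z = 774 mm, on four 42×42 mm square legs, each inset 11 mm from the nearest pair of top edges, running from z = 0 to the bottom of the top. Four apron rails, 42 mm thick and 84 mm tall, run between adjacent legs with their top edges flush with the underside of the top and their outer faces flush with the legs' outer faces.

B is a four-legged stool. The seat is 292×308 mm, 40 mm thick, top at z = 384 mm. It stands on four round legs, each 38 mm in diameter, from z = 0 to the seat underside, each leg's axis is inset half a diameter from the nearest pair of seat edges (so the leg's bounding box is flush with the corner).

Three stools sit around the table at the −y, +y, −x sides.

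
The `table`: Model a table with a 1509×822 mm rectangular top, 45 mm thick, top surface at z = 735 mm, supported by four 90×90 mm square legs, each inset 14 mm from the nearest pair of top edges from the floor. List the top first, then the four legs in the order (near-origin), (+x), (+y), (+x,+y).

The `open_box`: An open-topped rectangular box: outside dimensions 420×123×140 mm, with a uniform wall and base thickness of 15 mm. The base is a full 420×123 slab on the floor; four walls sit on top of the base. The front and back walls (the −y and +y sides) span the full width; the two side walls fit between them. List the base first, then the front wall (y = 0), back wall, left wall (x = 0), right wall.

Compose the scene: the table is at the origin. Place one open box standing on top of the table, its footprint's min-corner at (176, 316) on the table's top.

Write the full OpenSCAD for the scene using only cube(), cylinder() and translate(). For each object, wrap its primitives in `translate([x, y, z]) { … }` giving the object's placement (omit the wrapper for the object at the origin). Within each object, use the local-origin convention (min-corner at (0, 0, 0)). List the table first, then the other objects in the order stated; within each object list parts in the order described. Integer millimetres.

translate([0, 0, 690]) cube([1509, 822, 45]);
translate([14, 14, 0]) cube([90, 90, 690]);
translate([1405, 14, 0]) cube([90, 90, 690]);
translate([14, 718, 0]) cube([90, 90, 690]);
translate([1405, 718, 0]) cube([90, 90, 690]);
translate([176, 316, 735]) {
  cube([420, 123, 15]);
  translate([0, 0, 15]) cube([420, 15, 125]);
  translate([0, 108, 15]) cube([420, 15, 125]);
  translate([0, 15, 15]) cube([15, 93, 125]);
  translate([405, 15, 15]) cube([15, 93, 125]);
}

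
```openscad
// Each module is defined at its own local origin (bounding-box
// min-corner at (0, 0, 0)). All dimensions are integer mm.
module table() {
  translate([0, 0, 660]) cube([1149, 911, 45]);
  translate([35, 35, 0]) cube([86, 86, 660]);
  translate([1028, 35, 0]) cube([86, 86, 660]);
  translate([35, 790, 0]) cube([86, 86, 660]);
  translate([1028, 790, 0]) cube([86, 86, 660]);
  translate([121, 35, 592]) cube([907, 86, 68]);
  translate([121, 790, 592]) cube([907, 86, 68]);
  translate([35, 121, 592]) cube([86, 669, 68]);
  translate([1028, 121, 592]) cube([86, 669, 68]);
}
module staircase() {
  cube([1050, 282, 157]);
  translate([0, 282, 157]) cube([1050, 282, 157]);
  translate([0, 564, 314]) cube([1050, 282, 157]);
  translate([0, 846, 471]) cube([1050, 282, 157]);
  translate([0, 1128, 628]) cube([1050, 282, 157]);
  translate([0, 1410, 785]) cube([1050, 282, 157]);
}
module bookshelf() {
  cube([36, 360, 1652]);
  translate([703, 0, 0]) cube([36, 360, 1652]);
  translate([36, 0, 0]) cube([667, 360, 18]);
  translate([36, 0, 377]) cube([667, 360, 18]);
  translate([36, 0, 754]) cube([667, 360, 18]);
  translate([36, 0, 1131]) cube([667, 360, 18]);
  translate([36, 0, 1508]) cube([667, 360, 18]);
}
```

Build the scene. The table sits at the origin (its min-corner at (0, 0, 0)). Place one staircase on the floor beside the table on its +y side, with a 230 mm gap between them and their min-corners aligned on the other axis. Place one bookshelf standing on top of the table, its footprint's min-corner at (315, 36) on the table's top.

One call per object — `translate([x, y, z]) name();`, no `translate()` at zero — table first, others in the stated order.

table();
translate([0, 1141, 0]) staircase();
translate([315, 36, 705]) bookshelf();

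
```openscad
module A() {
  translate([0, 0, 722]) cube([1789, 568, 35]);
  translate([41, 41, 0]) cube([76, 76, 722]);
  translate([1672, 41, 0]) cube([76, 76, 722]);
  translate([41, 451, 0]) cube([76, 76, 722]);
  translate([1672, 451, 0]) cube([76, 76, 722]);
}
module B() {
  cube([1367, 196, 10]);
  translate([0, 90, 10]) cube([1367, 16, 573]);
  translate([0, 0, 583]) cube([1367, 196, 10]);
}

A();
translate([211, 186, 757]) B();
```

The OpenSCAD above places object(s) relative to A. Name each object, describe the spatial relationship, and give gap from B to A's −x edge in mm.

The I-beam's min-x is at 211; the table's min-x is 0; gap = 211 mm.

A is a table. B is an I-beam. The I-beam is on top of the table, centred. The gap from the I-beam to the table's −x edge is 211 mm.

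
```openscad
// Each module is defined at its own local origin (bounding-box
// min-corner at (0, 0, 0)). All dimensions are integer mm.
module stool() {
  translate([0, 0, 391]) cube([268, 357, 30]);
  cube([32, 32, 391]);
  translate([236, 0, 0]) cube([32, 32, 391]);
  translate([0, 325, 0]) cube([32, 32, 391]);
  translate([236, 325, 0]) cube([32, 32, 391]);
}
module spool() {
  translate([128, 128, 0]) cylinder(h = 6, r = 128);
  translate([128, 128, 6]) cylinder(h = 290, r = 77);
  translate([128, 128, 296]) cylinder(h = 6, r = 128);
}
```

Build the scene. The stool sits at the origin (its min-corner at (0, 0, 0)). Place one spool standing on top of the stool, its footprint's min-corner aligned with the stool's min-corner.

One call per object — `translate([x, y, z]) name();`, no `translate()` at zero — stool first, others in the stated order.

stool();
translate([0, 0, 421]) spool();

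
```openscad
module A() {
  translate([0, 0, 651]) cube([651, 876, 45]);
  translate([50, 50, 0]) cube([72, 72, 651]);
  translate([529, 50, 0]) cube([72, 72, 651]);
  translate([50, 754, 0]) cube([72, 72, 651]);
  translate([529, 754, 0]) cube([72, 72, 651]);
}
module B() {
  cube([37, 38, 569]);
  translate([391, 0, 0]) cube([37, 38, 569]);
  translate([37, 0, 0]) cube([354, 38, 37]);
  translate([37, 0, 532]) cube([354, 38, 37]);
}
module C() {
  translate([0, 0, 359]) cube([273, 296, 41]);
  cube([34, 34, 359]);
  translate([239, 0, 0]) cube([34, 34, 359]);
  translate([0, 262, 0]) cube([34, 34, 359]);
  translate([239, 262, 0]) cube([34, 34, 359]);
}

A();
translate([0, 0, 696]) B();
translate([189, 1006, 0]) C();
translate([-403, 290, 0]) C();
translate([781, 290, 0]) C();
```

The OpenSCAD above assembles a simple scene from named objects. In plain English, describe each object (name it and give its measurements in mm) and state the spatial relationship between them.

A is a rectangular dining table. The top is 651×876×45 mm with its upper surface at z = 696 mm. It stands on four 72×72 mm square legs, each inset 50 mm from the nearest pair of top edges, running from the floor to the underside of the top.

B is a rectangular picture frame lying in the x–z plane (depth along y). The opening is 354 mm wide (x) by 495 mm tall (z), surrounded by a border 37 mm wide on all four sides. The frame is 38 mm deep and is made of two full-height vertical stiles with two horizontal rails fitted between them.

C is a four-legged stool. The seat is 273×296 mm, 41 mm thick, top at z = 400 mm. It stands on four square legs, each 34×34 mm in cross-section, from z = 0 to the seat underside, each flush with a corner of the seat.

The picture frame is on top of the table. Three stools sit around the table at the +y, −x, +x sides.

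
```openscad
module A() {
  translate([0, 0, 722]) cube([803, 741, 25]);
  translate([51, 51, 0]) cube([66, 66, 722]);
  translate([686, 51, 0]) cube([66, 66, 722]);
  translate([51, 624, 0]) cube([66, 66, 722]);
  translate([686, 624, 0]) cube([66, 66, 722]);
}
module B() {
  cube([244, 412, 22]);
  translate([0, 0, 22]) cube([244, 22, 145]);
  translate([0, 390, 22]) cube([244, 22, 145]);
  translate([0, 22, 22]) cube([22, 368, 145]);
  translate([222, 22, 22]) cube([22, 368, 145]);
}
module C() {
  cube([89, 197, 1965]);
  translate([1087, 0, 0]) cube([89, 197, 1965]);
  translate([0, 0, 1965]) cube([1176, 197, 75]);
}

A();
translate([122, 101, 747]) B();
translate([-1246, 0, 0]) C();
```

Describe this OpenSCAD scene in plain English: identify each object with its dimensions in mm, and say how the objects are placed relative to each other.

A is a table: top 803 mm (x) × 741 mm (y), 25 mm thick, upper face at z = 747 mm, on four 66×66 mm square legs, each inset 51 mm from the nearest pair of top edges, running from z = 0 to the bottom of the top.

B is an open storage box with external size 244×412×167 mm and wall thickness 22 mm (the base is also 22 mm thick). The base covers the whole footprint; the four walls stand on the base, with the y-facing walls full-width and the x-facing walls fitting between their inner faces.

C is a door frame. The clear opening is 998 mm wide and 1965 mm high. Two 89 mm wide jambs, 197 mm deep, stand either side of the opening from the floor to the top of the opening. A 75 mm thick head sits across the top of both jambs, spanning the full outside width of the frame.

The open box is on top of the table. The door frame is on the floor beside the table on its −x side.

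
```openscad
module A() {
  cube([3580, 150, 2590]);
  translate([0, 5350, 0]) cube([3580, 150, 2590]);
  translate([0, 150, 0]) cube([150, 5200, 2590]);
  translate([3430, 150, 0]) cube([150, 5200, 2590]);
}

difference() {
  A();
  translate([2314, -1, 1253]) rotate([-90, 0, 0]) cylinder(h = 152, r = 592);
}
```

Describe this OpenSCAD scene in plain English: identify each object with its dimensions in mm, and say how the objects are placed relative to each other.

A is a box-shaped house frame (walls only): outside footprint 3580×5500 mm, wall height 2590 mm, wall thickness 150 mm. The two y-facing walls run the full x-width; the two x-facing walls fit between the inner faces of the y-facing walls.

The house frame has a circular hole of radius 592 mm through its front wall, centred at (x = 2314, z = 1253).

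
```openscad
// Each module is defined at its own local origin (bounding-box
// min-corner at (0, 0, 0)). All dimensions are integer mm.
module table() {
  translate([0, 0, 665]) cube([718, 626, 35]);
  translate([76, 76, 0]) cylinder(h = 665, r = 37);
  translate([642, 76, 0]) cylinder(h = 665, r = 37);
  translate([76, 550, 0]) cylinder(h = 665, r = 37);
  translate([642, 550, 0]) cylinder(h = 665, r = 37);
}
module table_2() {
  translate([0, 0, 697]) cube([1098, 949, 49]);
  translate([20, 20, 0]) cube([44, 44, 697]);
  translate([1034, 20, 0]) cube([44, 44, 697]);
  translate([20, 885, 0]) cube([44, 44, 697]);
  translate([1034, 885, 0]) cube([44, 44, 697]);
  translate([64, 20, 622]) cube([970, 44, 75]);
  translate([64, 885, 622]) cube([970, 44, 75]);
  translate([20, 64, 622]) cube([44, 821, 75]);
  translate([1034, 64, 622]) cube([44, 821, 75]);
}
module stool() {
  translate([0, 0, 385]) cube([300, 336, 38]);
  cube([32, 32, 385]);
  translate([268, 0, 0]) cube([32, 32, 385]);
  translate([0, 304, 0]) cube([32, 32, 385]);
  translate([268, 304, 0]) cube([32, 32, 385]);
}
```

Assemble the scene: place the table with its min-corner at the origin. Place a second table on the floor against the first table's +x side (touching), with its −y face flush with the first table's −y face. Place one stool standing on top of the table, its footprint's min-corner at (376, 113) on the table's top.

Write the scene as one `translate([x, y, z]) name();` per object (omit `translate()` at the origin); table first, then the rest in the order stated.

table();
translate([718, 0, 0]) table_2();
translate([376, 113, 700]) stool();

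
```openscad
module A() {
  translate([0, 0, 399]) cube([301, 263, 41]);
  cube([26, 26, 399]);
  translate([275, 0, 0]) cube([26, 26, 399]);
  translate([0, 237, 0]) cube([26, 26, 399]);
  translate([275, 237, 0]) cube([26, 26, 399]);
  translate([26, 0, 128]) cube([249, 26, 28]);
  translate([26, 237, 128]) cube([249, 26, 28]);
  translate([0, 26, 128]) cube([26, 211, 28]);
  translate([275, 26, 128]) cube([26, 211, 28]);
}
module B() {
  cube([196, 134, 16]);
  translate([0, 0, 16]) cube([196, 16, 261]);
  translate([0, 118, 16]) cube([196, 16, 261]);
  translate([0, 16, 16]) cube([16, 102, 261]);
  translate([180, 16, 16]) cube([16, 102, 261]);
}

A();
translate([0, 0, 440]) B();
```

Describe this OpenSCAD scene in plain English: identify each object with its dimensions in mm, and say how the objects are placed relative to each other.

A is a four-legged stool. The seat is 301×263 mm, 41 mm thick, top at z = 440 mm. It stands on four square legs, each 26×26 mm in cross-section, from z = 0 to the seat underside, each flush with a corner of the seat. Four stretchers, 26 mm wide and 28 mm tall, connect adjacent legs with their undersides at z = 128 mm, each running between the inner faces of the legs it joins and aligned with the legs' outer faces on the other axis.

B is an open-topped rectangular box: outside dimensions 196×134×277 mm, with a uniform wall and base thickness of 16 mm. The base is a full 196×134 slab on the floor; four walls sit on top of the base. The front and back walls (the −y and +y sides) span the full width; the two side walls fit between them.

The open box is on top of the stool.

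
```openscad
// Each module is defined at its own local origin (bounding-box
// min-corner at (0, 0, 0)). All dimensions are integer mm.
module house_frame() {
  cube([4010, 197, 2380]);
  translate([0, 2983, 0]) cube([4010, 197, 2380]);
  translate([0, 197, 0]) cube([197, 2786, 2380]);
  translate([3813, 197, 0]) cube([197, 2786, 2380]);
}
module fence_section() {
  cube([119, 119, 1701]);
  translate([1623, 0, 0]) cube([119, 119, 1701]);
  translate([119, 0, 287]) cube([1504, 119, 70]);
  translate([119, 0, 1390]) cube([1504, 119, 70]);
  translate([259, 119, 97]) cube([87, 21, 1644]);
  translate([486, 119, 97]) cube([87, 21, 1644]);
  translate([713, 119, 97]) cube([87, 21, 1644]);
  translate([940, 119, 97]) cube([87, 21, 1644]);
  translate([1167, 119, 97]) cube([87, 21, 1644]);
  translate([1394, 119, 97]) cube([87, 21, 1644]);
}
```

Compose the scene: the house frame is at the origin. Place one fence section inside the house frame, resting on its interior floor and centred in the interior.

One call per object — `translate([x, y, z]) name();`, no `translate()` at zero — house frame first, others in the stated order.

house_frame();
translate([1134, 1520, 0]) fence_section();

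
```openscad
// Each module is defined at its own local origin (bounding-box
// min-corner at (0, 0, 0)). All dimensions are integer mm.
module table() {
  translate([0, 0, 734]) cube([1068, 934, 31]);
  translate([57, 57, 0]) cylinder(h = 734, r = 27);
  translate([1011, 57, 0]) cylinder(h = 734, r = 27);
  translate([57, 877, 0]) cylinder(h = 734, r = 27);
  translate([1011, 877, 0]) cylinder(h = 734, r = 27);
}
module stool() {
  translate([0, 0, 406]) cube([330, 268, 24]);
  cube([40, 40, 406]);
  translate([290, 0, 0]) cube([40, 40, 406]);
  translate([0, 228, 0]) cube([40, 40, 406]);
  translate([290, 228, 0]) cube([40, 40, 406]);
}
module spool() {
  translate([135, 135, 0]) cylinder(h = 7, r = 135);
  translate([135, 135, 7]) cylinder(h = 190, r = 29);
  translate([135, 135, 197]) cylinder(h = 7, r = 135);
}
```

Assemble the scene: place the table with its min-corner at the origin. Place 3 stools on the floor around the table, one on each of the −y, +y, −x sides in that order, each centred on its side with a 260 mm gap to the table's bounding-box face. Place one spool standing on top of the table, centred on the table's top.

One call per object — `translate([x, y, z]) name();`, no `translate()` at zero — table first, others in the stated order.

table();
translate([369, -528, 0]) stool();
translate([369, 1194, 0]) stool();
translate([-590, 333, 0]) stool();
translate([399, 332, 765]) spool();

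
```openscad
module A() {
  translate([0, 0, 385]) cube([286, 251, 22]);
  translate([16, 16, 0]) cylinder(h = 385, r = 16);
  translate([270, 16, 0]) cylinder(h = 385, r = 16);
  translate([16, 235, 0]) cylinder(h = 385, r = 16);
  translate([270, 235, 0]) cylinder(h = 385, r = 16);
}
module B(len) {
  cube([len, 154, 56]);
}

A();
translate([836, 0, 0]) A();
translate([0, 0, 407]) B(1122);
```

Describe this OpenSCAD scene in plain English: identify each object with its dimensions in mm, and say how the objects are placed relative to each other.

A is a four-legged stool. The seat is 286×251 mm, 22 mm thick, top at z = 407 mm. It stands on four round legs, each 32 mm in diameter, from z = 0 to the seat underside, each leg's axis is inset half a diameter from the nearest pair of seat edges (so the leg's bounding box is flush with the corner).

B is a rectangular beam 1122 mm long (x), 154 mm deep (y), 56 mm thick (z).

The beam spans the tops of two stools placed 550 mm apart, resting at z = 407 mm.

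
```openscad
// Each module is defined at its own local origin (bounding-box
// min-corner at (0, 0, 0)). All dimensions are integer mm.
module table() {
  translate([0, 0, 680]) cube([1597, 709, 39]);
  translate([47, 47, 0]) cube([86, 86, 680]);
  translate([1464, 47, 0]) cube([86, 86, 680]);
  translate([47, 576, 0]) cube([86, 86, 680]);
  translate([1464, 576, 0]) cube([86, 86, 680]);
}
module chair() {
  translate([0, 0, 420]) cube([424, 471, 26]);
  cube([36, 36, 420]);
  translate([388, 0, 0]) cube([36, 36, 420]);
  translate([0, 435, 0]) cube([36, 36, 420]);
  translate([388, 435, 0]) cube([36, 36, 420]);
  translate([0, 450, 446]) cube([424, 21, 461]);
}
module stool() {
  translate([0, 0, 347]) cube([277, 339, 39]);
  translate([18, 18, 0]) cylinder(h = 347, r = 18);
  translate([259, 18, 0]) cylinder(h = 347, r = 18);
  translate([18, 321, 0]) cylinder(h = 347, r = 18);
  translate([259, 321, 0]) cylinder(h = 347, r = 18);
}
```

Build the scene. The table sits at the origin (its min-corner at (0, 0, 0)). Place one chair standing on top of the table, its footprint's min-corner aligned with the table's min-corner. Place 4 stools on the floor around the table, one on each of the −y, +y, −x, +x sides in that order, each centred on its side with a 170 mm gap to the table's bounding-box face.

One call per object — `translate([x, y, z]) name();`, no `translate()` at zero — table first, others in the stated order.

table();
translate([0, 0, 719]) chair();
translate([660, -509, 0]) stool();
translate([660, 879, 0]) stool();
translate([-447, 185, 0]) stool();
translate([1767, 185, 0]) stool();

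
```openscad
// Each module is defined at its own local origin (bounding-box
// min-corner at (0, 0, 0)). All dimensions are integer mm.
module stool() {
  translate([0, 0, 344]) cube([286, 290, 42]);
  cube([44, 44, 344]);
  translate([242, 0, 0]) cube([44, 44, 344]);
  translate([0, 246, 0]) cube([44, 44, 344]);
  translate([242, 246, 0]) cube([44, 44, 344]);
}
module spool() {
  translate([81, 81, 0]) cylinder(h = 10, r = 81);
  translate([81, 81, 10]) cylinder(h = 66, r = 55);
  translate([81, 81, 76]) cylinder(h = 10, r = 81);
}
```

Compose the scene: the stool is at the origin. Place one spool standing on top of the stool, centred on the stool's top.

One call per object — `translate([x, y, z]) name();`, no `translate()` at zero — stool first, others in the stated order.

stool();
translate([62, 64, 386]) spool();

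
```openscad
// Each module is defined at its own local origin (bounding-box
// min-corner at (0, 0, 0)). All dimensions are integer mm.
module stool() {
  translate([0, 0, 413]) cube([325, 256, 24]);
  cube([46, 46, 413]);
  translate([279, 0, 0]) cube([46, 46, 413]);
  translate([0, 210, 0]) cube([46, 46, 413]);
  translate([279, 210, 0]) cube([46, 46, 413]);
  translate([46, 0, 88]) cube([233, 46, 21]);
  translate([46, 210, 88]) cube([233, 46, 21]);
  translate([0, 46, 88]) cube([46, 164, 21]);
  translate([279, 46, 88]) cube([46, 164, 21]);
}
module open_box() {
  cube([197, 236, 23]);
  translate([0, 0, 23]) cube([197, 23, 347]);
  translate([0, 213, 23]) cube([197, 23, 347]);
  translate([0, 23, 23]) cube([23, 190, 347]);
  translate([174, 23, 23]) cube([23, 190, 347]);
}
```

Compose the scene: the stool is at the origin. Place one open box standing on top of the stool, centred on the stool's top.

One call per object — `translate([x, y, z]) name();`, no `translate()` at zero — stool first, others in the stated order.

stool();
translate([64, 10, 437]) open_box();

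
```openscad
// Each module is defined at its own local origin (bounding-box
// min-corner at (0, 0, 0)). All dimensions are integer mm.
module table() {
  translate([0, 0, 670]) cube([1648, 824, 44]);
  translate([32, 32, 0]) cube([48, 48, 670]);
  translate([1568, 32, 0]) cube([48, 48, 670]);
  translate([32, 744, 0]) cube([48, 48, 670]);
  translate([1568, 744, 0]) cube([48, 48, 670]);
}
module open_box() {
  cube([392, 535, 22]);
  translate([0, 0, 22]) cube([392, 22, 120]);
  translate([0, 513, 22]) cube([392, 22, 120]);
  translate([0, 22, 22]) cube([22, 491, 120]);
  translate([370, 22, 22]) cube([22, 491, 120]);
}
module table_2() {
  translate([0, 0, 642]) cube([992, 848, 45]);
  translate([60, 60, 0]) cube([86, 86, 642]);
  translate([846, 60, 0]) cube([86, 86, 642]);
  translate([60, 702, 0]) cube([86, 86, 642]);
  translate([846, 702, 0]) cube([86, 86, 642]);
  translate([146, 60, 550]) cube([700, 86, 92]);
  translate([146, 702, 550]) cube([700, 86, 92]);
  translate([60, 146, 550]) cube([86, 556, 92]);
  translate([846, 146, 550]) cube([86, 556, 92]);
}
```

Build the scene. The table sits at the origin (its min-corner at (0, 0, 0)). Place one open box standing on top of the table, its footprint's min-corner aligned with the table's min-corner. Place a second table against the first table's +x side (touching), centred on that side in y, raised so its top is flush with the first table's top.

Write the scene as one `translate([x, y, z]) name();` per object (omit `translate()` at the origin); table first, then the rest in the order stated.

table();
translate([0, 0, 714]) open_box();
translate([1648, -12, 27]) table_2();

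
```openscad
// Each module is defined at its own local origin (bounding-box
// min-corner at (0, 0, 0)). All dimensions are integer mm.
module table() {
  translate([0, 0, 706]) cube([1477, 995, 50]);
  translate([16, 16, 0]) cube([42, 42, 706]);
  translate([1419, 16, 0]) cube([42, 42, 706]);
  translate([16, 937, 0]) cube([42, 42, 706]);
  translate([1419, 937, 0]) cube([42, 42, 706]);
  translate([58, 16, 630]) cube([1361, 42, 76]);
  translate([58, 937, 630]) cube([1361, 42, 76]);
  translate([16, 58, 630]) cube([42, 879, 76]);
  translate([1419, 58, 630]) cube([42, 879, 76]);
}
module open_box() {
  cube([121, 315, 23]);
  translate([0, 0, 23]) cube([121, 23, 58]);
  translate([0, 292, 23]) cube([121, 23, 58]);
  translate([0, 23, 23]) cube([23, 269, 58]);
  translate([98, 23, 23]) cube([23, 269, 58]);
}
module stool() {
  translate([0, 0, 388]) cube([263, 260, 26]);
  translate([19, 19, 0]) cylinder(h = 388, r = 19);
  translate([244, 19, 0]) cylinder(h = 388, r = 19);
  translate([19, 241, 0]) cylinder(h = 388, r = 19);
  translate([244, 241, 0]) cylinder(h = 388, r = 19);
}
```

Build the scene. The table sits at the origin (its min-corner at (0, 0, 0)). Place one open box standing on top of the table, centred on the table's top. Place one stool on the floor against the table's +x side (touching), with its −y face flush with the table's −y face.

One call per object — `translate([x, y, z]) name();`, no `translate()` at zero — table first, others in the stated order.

table();
translate([678, 340, 756]) open_box();
translate([1477, 0, 0]) stool();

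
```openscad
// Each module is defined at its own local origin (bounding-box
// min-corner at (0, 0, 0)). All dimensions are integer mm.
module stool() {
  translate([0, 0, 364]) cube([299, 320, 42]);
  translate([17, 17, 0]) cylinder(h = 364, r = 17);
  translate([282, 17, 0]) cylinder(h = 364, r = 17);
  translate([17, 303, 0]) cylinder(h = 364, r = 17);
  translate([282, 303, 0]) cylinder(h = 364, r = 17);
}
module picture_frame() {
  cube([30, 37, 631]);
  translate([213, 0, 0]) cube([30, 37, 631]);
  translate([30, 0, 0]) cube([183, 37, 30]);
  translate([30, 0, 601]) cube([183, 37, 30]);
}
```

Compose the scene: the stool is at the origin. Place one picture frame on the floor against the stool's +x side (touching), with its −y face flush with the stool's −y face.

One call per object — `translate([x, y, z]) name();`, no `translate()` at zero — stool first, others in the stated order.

stool();
translate([299, 0, 0]) picture_frame();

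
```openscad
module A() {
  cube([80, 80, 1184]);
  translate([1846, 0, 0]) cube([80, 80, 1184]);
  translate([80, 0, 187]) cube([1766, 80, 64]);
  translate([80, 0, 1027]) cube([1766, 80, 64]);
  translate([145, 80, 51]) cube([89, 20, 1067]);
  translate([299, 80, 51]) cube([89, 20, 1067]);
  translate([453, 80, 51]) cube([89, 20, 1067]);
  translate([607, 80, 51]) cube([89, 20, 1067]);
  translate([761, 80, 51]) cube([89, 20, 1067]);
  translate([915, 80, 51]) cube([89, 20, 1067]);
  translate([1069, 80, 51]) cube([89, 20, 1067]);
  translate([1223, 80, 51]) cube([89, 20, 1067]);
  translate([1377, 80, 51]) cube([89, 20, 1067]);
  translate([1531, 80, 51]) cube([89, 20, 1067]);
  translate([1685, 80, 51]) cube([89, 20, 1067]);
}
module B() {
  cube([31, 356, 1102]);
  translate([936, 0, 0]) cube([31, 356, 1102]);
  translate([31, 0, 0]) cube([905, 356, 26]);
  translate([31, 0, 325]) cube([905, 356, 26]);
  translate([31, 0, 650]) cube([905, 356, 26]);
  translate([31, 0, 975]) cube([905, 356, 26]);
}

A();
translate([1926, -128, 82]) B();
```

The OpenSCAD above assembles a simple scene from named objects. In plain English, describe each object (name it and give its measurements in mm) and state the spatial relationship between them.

A is a fence section. Two 80×80 mm posts, 1184 mm tall, stand on the floor with a clear span of 1766 mm between their inner faces. Two horizontal rails of 80×64 mm section span the gap between the posts with their undersides at z = 187 mm and z = 1027 mm, flush with the posts' −y face. 11 pickets, each 89 mm wide, 20 mm thick and 1067 mm tall, are fixed to the +y face of the rails with their bottoms at z = 51 mm, evenly spaced across the span with equal gaps (rounded down to the nearest mm) at the −x end and between each pair — any rounding remainder accumulates at the +x end.

B is an open bookshelf. Two side panels, each 31 mm thick, 356 mm deep and 1102 mm tall, stand 967 mm apart (outside-to-outside). Between them sit 4 shelves, each 26 mm thick and 356 mm deep, spanning the full gap between the sides. The bottom shelf rests on the floor (its underside at z = 0) and the clear gap between one shelf's top and the next shelf's underside is 299 mm.

The bookshelf is beside the fence section with their tops flush at z = 1184.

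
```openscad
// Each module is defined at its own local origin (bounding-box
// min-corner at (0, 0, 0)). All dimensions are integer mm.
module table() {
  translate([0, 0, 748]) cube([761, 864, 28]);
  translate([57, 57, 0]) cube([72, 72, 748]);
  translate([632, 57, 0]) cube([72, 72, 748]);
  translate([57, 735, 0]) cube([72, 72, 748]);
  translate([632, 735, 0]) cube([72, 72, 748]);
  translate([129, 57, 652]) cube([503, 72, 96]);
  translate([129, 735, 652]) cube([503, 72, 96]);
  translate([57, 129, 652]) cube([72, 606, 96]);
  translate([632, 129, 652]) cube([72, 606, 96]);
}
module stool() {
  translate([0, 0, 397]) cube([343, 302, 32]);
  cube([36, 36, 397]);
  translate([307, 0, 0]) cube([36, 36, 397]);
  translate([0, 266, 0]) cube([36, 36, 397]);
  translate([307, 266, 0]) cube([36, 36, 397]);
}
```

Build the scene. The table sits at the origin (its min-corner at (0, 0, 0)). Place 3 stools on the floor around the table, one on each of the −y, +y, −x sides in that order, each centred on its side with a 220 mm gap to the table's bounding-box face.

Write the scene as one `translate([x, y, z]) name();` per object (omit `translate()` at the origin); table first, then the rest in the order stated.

table();
translate([209, -522, 0]) stool();
translate([209, 1084, 0]) stool();
translate([-563, 281, 0]) stool();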